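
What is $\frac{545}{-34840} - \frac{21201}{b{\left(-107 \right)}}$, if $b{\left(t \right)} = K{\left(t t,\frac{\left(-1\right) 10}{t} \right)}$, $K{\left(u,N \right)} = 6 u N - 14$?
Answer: $- \frac{74213411}{22318504} \approx -3.3252$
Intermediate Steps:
$K{\left(u,N \right)} = -14 + 6 N u$ ($K{\left(u,N \right)} = 6 N u - 14 = -14 + 6 N u$)
$b{\left(t \right)} = -14 - 60 t$ ($b{\left(t \right)} = -14 + 6 \frac{\left(-1\right) 10}{t} t t = -14 + 6 \left(- \frac{10}{t}\right) t^{2} = -14 - 60 t$)
$\frac{545}{-34840} - \frac{21201}{b{\left(-107 \right)}} = \frac{545}{-34840} - \frac{21201}{-14 - -6420} = 545 \left(- \frac{1}{34840}\right) - \frac{21201}{-14 + 6420} = - \frac{109}{6968} - \frac{21201}{6406} = - \frac{74213411}{22318504}$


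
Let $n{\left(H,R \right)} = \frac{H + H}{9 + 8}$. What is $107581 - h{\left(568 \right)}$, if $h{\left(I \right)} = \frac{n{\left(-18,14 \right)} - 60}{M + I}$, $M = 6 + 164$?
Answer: $\frac{224952047}{2091} \approx 1.0758 \cdot 10^{5}$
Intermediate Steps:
$n{\left(H,R \right)} = \frac{2 H}{17}$
$M = 170$
$h{\left(I \right)} = - \frac{1056}{17 \left(170 + I\right)}$ ($h{\left(I \right)} = \frac{\frac{2}{17} \left(-18\right) - 60}{170 + I} = \frac{- \frac{36}{17} - 60}{170 + I} = - \frac{1056}{17 \left(170 + I\right)}$)
$107581 - h{\left(568 \right)} = 107581 - - \frac{1056}{2890 + 17 \cdot 568} = 107581 - - \frac{1056}{2890 + 9656} = 107581 - - \frac{1056}{12546} = 107581 - \left(-1056\right) \frac{1}{12546} = 107581 - - \frac{176}{2091} = 107581 + \frac{176}{2091} = \frac{224952047}{2091}$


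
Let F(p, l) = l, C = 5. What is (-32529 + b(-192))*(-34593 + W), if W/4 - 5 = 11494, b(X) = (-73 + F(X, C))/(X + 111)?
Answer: -3338267527/9 ≈ -3.7092e+8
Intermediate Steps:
b(X) = -68/(111 + X) (b(X) = (-73 + 5)/(X + 111) = -68/(111 + X))
W = 45996 (W = 20 + 4*11494 = 20 + 45976 = 45996)
(-32529 + b(-192))*(-34593 + W) = (-32529 - 68/(111 - 192))*(-34593 + 45996) = (-32529 - 68/(-81))*11403 = (-32529 - 68*(-1/81))*11403 = (-32529 + 68/81)*11403 = -2634781/81*11403 = -3338267527/9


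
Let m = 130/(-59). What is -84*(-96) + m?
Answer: 475646/59 ≈ 8061.8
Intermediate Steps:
m = -130/59 (m = 130*(-1/59) = -130/59 ≈ -2.2034)
-84*(-96) + m = -84*(-96) - 130/59 = 8064 - 130/59 = 475646/59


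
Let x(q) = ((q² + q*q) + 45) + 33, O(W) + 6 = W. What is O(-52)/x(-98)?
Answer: -29/9643 ≈ -0.0030074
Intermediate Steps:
O(W) = -6 + W
x(q) = 78 + 2*q² (x(q) = ((q² + q²) + 45) + 33 = (2*q² + 45) + 33 = (45 + 2*q²) + 33 = 78 + 2*q²)
O(-52)/x(-98) = (-6 - 52)/(78 + 2*(-98)²) = -58/(78 + 2*9604) = -58/(78 + 19208) = -58/19286 = -58*1/19286 = -29/9643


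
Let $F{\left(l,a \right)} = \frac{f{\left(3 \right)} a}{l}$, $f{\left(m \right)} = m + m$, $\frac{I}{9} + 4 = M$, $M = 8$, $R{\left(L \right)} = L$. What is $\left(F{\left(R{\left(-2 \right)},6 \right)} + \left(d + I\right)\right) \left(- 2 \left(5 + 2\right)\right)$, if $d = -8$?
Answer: $-140$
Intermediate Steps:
$I = 36$ ($I = -36 + 9 \cdot 8 = -36 + 72 = 36$)
$f{\left(m \right)} = 2 m$
$F{\left(l,a \right)} = \frac{6 a}{l}$ ($F{\left(l,a \right)} = \frac{2 \cdot 3 a}{l} = \frac{6 a}{l}$)
$\left(F{\left(R{\left(-2 \right)},6 \right)} + \left(d + I\right)\right) \left(- 2 \left(5 + 2\right)\right) = \left(6 \cdot 6 \frac{1}{-2} + \left(-8 + 36\right)\right) \left(- 2 \left(5 + 2\right)\right) = \left(6 \cdot 6 \left(- \frac{1}{2}\right) + 28\right) \left(\left(-2\right) 7\right) = \left(-18 + 28\right) \left(-14\right) = 10 \left(-14\right) = -140$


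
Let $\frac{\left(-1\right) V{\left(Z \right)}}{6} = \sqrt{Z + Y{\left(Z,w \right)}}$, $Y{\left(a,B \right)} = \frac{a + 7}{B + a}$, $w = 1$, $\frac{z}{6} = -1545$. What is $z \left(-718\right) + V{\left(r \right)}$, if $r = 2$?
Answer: $6655860 - 6 \sqrt{5} \approx 6.6558 \cdot 10^{6}$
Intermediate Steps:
$z = -9270$ ($z = 6 \left(-1545\right) = -9270$)
$Y{\left(a,B \right)} = \frac{7 + a}{B + a}$
$V{\left(Z \right)} = - 6 \sqrt{Z + \frac{7 + Z}{1 + Z}}$
$z \left(-718\right) + V{\left(r \right)} = \left(-9270\right) \left(-718\right) - 6 \sqrt{\frac{7 + 2 + 2 \left(1 + 2\right)}{1 + 2}} = 6655860 - 6 \sqrt{\frac{7 + 2 + 2 \cdot 3}{3}} = 6655860 - 6 \sqrt{\frac{7 + 2 + 6}{3}} = 6655860 - 6 \sqrt{\frac{1}{3} \cdot 15} = 6655860 - 6 \sqrt{5}$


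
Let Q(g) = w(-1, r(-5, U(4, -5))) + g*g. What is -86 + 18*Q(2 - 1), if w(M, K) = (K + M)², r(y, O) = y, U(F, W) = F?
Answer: 580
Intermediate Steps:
Q(g) = 36 + g² (Q(g) = (-5 - 1)² + g*g = (-6)² + g² = 36 + g²)
-86 + 18*Q(2 - 1) = -86 + 18*(36 + (2 - 1)²) = -86 + 18*(36 + 1²) = -86 + 18*(36 + 1) = -86 + 18*37 = -86 + 666 = 580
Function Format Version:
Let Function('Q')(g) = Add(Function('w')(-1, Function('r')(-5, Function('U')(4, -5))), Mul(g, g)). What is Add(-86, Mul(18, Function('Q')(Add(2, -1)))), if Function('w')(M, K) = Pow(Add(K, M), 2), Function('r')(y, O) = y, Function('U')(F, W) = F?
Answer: 580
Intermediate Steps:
Function('Q')(g) = Add(36, Pow(g, 2)) (Function('Q')(g) = Add(Pow(Add(-5, -1), 2), Mul(g, g)) = Add(Pow(-6, 2), Pow(g, 2)) = Add(36, Pow(g, 2)))
Add(-86, Mul(18, Function('Q')(Add(2, -1)))) = Add(-86, Mul(18, Add(36, Pow(Add(2, -1), 2)))) = Add(-86, Mul(18, Add(36, Pow(1, 2)))) = Add(-86, Mul(18, Add(36, 1))) = Add(-86, Mul(18, 37)) = Add(-86, 666) = 580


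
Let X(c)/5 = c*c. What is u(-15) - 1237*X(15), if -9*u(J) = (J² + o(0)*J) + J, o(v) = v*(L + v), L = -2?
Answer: -4174945/3 ≈ -1.3916e+6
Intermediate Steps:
o(v) = v*(-2 + v)
u(J) = -J/9 - J²/9 (u(J) = -((J² + (0*(-2 + 0))*J) + J)/9 = -((J² + (0*(-2))*J) + J)/9 = -((J² + 0*J) + J)/9 = -((J² + 0) + J)/9 = -(J² + J)/9 = -(J + J²)/9 = -J/9 - J²/9)
X(c) = 5*c² (X(c) = 5*(c*c) = 5*c²)
u(-15) - 1237*X(15) = -⅑*(-15)*(1 - 15) - 6185*15² = -⅑*(-15)*(-14) - 6185*225 = -70/3 - 1237*1125 = -70/3 - 1391625 = -4174945/3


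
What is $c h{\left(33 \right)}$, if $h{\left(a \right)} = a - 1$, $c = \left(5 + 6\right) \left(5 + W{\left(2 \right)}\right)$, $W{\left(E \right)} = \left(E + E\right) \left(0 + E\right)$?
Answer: $4576$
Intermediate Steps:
$W{\left(E \right)} = 2 E^{2}$ ($W{\left(E \right)} = 2 E E = 2 E^{2}$)
$c = 143$ ($c = \left(5 + 6\right) \left(5 + 2 \cdot 2^{2}\right) = 11 \left(5 + 2 \cdot 4\right) = 11 \left(5 + 8\right) = 11 \cdot 13 = 143$)
$h{\left(a \right)} = -1 + a$ ($h{\left(a \right)} = a - 1 = -1 + a$)
$c h{\left(33 \right)} = 143 \left(-1 + 33\right) = 143 \cdot 32 = 4576$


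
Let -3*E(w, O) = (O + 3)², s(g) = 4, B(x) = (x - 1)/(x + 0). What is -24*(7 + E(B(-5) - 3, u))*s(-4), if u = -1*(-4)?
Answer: 896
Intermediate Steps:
B(x) = (-1 + x)/x
u = 4
E(w, O) = -(3 + O)²/3 (E(w, O) = -(O + 3)²/3 = -(3 + O)²/3)
-24*(7 + E(B(-5) - 3, u))*s(-4) = -24*(7 - (3 + 4)²/3)*4 = -24*(7 - ⅓*7²)*4 = -24*(7 - ⅓*49)*4 = -24*(7 - 49/3)*4 = -(-224)*4 = -24*(-112/3) = 896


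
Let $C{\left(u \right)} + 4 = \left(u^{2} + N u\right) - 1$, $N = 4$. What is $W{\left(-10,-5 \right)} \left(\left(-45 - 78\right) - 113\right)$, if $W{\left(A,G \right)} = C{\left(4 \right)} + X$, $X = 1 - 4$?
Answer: $-5664$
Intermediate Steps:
$X = -3$ ($X = 1 - 4 = -3$)
$C{\left(u \right)} = -5 + u^{2} + 4 u$ ($C{\left(u \right)} = -4 - \left(1 - u^{2} - 4 u\right) = -4 + \left(-1 + u^{2} + 4 u\right) = -5 + u^{2} + 4 u$)
$W{\left(A,G \right)} = 24$ ($W{\left(A,G \right)} = \left(-5 + 4^{2} + 4 \cdot 4\right) - 3 = \left(-5 + 16 + 16\right) - 3 = 27 - 3 = 24$)
$W{\left(-10,-5 \right)} \left(\left(-45 - 78\right) - 113\right) = 24 \left(\left(-45 - 78\right) - 113\right) = 24 \left(-123 - 113\right) = 24 \left(-236\right) = -5664$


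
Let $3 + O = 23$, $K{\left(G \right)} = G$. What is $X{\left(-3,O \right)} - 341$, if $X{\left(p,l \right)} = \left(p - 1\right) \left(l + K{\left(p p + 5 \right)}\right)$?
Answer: $-477$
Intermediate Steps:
$O = 20$ ($O = -3 + 23 = 20$)
$X{\left(p,l \right)} = \left(-1 + p\right) \left(5 + l + p^{2}\right)$ ($X{\left(p,l \right)} = \left(p - 1\right) \left(l + \left(p p + 5\right)\right) = \left(-1 + p\right) \left(l + \left(p^{2} + 5\right)\right) = \left(-1 + p\right) \left(l + \left(5 + p^{2}\right)\right) = \left(-1 + p\right) \left(5 + l + p^{2}\right)$)
$X{\left(-3,O \right)} - 341 = \left(-5 - 20 - \left(-3\right)^{2} + 20 \left(-3\right) - 3 \left(5 + \left(-3\right)^{2}\right)\right) - 341 = \left(-5 - 20 - 9 - 60 - 3 \left(5 + 9\right)\right) - 341 = \left(-5 - 20 - 9 - 60 - 42\right) - 341 = -136 - 341 = -477$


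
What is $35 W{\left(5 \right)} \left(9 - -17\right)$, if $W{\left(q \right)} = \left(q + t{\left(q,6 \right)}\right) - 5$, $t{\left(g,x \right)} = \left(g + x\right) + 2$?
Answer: $11830$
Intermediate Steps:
$t{\left(g,x \right)} = 2 + g + x$
$W{\left(q \right)} = 3 + 2 q$ ($W{\left(q \right)} = \left(q + \left(2 + q + 6\right)\right) - 5 = \left(q + \left(8 + q\right)\right) - 5 = \left(8 + 2 q\right) - 5 = 3 + 2 q$)
$35 W{\left(5 \right)} \left(9 - -17\right) = 35 \left(3 + 2 \cdot 5\right) \left(9 - -17\right) = 35 \left(3 + 10\right) \left(9 + 17\right) = 35 \cdot 13 \cdot 26 = 455 \cdot 26 = 11830$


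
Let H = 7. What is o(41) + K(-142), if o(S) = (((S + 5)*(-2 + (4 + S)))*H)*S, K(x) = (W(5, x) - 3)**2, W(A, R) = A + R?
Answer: 587286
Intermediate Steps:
K(x) = (2 + x)**2 (K(x) = ((5 + x) - 3)**2 = (2 + x)**2)
o(S) = 7*S*(2 + S)*(5 + S) (o(S) = (((S + 5)*(-2 + (4 + S)))*7)*S = (((5 + S)*(2 + S))*7)*S = (((2 + S)*(5 + S))*7)*S = (7*(2 + S)*(5 + S))*S = 7*S*(2 + S)*(5 + S))
o(41) + K(-142) = 7*41*(10 + 41**2 + 7*41) + (2 - 142)**2 = 7*41*(10 + 1681 + 287) + (-140)**2 = 7*41*1978 + 19600 = 567686 + 19600 = 587286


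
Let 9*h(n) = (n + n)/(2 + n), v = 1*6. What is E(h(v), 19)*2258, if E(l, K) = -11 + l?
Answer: -73385/3 ≈ -24462.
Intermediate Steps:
v = 6
h(n) = 2*n/(9*(2 + n)) (h(n) = ((n + n)/(2 + n))/9 = ((2*n)/(2 + n))/9 = (2*n/(2 + n))/9 = 2*n/(9*(2 + n)))
E(h(v), 19)*2258 = (-11 + (2/9)*6/(2 + 6))*2258 = (-11 + (2/9)*6/8)*2258 = (-11 + (2/9)*6*(⅛))*2258 = (-11 + ⅙)*2258 = -65/6*2258 = -73385/3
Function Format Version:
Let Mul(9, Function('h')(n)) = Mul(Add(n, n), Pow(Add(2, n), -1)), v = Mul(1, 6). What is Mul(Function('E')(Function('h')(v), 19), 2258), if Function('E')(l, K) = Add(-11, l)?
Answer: Rational(-73385, 3) ≈ -24462.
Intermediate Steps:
v = 6
Function('h')(n) = Mul(Rational(2, 9), n, Pow(Add(2, n), -1)) (Function('h')(n) = Mul(Rational(1, 9), Mul(Add(n, n), Pow(Add(2, n), -1))) = Mul(Rational(1, 9), Mul(Mul(2, n), Pow(Add(2, n), -1))) = Mul(Rational(1, 9), Mul(2, n, Pow(Add(2, n), -1))) = Mul(Rational(2, 9), n, Pow(Add(2, n), -1)))
Mul(Function('E')(Function('h')(v), 19), 2258) = Mul(Add(-11, Mul(Rational(2, 9), 6, Pow(Add(2, 6), -1))), 2258) = Mul(Add(-11, Mul(Rational(2, 9), 6, Pow(8, -1))), 2258) = Mul(Add(-11, Mul(Rational(2, 9), 6, Rational(1, 8))), 2258) = Mul(Add(-11, Rational(1, 6)), 2258) = Mul(Rational(-65, 6), 2258) = Rational(-73385, 3)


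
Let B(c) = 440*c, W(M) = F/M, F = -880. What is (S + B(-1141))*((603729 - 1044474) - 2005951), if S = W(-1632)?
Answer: 62645234967700/51 ≈ 1.2283e+12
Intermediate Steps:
W(M) = -880/M
S = 55/102 (S = -880/(-1632) = -880*(-1/1632) = 55/102 ≈ 0.53922)
(S + B(-1141))*((603729 - 1044474) - 2005951) = (55/102 + 440*(-1141))*((603729 - 1044474) - 2005951) = (55/102 - 502040)*(-440745 - 2005951) = -51208025/102*(-2446696) = 62645234967700/51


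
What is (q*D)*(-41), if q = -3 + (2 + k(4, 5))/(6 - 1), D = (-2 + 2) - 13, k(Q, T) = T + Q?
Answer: -2132/5 ≈ -426.40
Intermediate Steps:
k(Q, T) = Q + T
D = -13 (D = 0 - 13 = -13)
q = -⅘ (q = -3 + (2 + (4 + 5))/(6 - 1) = -3 + (2 + 9)/5 = -3 + (⅕)*11 = -3 + 11/5 = -⅘ ≈ -0.80000)
(q*D)*(-41) = -⅘*(-13)*(-41) = (52/5)*(-41) = -2132/5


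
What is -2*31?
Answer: -62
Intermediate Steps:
-2*31 = -1*62 = -62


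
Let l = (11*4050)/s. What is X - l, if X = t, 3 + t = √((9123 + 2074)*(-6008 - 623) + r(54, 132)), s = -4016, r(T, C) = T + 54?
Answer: 16251/2008 + I*√74247199 ≈ 8.0931 + 8616.7*I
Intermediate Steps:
r(T, C) = 54 + T
t = -3 + I*√74247199 (t = -3 + √((9123 + 2074)*(-6008 - 623) + (54 + 54)) = -3 + √(11197*(-6631) + 108) = -3 + √(-74247307 + 108) = -3 + √(-74247199) = -3 + I*√74247199 ≈ -3.0 + 8616.7*I)
X = -3 + I*√74247199 ≈ -3.0 + 8616.7*I
l = -22275/2008 (l = (11*4050)/(-4016) = 44550*(-1/4016) = -22275/2008 ≈ -11.093)
X - l = (-3 + I*√74247199) - 1*(-22275/2008) = (-3 + I*√74247199) + 22275/2008 = 16251/2008 + I*√74247199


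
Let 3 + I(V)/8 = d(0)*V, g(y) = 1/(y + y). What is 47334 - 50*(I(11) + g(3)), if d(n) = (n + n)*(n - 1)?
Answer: 145577/3 ≈ 48526.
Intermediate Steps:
d(n) = 2*n*(-1 + n) (d(n) = (2*n)*(-1 + n) = 2*n*(-1 + n))
g(y) = 1/(2*y)
I(V) = -24 (I(V) = -24 + 8*((2*0*(-1 + 0))*V) = -24 + 8*((2*0*(-1))*V) = -24 + 8*(0*V) = -24 + 8*0 = -24 + 0 = -24)
47334 - 50*(I(11) + g(3)) = 47334 - 50*(-24 + (½)/3) = 47334 - 50*(-24 + (½)*(⅓)) = 47334 - 50*(-24 + ⅙) = 47334 - 50*(-143/6) = 47334 + 3575/3 = 145577/3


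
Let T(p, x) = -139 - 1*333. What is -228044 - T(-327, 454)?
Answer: -227572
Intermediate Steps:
T(p, x) = -472 (T(p, x) = -139 - 333 = -472)
-228044 - T(-327, 454) = -228044 - 1*(-472) = -228044 + 472 = -227572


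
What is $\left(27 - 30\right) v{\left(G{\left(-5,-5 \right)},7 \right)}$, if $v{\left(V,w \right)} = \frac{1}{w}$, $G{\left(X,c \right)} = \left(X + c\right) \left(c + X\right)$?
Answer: $- \frac{3}{7} \approx -0.42857$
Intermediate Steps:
$G{\left(X,c \right)} = \left(X + c\right)^{2}$ ($G{\left(X,c \right)} = \left(X + c\right) \left(X + c\right) = \left(X + c\right)^{2}$)
$\left(27 - 30\right) v{\left(G{\left(-5,-5 \right)},7 \right)} = \frac{27 - 30}{7} = \left(-3\right) \frac{1}{7} = - \frac{3}{7}$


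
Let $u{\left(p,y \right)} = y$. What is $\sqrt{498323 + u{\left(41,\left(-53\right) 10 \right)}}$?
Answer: $\sqrt{497793} \approx 705.54$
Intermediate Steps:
$\sqrt{498323 + u{\left(41,\left(-53\right) 10 \right)}} = \sqrt{498323 - 530} = \sqrt{497793}$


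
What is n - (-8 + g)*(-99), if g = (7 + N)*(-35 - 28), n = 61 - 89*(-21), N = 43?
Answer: -310712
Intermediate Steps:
n = 1930 (n = 61 + 1869 = 1930)
g = -3150 (g = (7 + 43)*(-35 - 28) = 50*(-63) = -3150)
n - (-8 + g)*(-99) = 1930 - (-8 - 3150)*(-99) = 1930 - (-3158)*(-99) = 1930 - 1*312642 = 1930 - 312642 = -310712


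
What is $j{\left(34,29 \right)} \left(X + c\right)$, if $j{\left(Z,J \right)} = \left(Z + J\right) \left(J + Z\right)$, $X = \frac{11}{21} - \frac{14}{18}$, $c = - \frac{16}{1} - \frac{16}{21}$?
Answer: $-67536$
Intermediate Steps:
$c = - \frac{352}{21}$ ($c = \left(-16\right) 1 - \frac{16}{21} = -16 - \frac{16}{21} = - \frac{352}{21} \approx -16.762$)
$X = - \frac{16}{63}$ ($X = 11 \cdot \frac{1}{21} - \frac{7}{9} = \frac{11}{21} - \frac{7}{9} = - \frac{16}{63} \approx -0.25397$)
$j{\left(Z,J \right)} = \left(J + Z\right)^{2}$ ($j{\left(Z,J \right)} = \left(J + Z\right) \left(J + Z\right) = \left(J + Z\right)^{2}$)
$j{\left(34,29 \right)} \left(X + c\right) = \left(29 + 34\right)^{2} \left(- \frac{16}{63} - \frac{352}{21}\right) = 63^{2} \left(- \frac{1072}{63}\right) = 3969 \left(- \frac{1072}{63}\right) = -67536$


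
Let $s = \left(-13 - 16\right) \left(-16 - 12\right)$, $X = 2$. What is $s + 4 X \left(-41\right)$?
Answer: $484$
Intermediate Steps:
$s = 812$ ($s = \left(-29\right) \left(-28\right) = 812$)
$s + 4 X \left(-41\right) = 812 + 4 \cdot 2 \left(-41\right) = 812 + 8 \left(-41\right) = 812 - 328 = 484$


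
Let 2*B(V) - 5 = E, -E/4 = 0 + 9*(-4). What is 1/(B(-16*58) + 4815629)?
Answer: 2/9631407 ≈ 2.0765e-7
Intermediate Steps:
E = 144 (E = -4*(0 + 9*(-4)) = -4*(0 - 36) = -4*(-36) = 144)
B(V) = 149/2 (B(V) = 5/2 + (½)*144 = 5/2 + 72 = 149/2)
1/(B(-16*58) + 4815629) = 1/(149/2 + 4815629) = 1/(9631407/2) = 2/9631407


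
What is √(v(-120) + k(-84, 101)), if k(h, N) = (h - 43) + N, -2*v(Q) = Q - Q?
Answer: I*√26 ≈ 5.099*I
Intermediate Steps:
v(Q) = 0 (v(Q) = -(Q - Q)/2 = -½*0 = 0)
k(h, N) = -43 + N + h (k(h, N) = (-43 + h) + N = -43 + N + h)
√(v(-120) + k(-84, 101)) = √(0 + (-43 + 101 - 84)) = √(0 - 26) = √(-26) = I*√26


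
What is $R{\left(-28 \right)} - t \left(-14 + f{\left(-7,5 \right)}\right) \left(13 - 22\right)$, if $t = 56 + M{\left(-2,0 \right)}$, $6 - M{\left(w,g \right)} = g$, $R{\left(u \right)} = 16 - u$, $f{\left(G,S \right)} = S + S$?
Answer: $-2188$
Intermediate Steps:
$f{\left(G,S \right)} = 2 S$
$M{\left(w,g \right)} = 6 - g$
$t = 62$ ($t = 56 + \left(6 - 0\right) = 56 + \left(6 + 0\right) = 56 + 6 = 62$)
$R{\left(-28 \right)} - t \left(-14 + f{\left(-7,5 \right)}\right) \left(13 - 22\right) = \left(16 - -28\right) - 62 \left(-14 + 2 \cdot 5\right) \left(13 - 22\right) = \left(16 + 28\right) - 62 \left(-14 + 10\right) \left(-9\right) = 44 - 62 \left(\left(-4\right) \left(-9\right)\right) = 44 - 62 \cdot 36 = 44 - 2232 = -2188$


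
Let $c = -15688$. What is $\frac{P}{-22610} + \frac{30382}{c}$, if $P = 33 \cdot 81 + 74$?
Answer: $- \frac{182507989}{88676420} \approx -2.0581$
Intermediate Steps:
$P = 2747$ ($P = 2673 + 74 = 2747$)
$\frac{P}{-22610} + \frac{30382}{c} = \frac{2747}{-22610} + \frac{30382}{-15688} = 2747 \left(- \frac{1}{22610}\right) + 30382 \left(- \frac{1}{15688}\right) = - \frac{2747}{22610} - \frac{15191}{7844} = - \frac{182507989}{88676420}$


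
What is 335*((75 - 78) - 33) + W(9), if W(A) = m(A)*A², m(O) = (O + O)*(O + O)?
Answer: 14184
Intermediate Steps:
m(O) = 4*O² (m(O) = (2*O)*(2*O) = 4*O²)
W(A) = 4*A⁴ (W(A) = (4*A²)*A² = 4*A⁴)
335*((75 - 78) - 33) + W(9) = 335*((75 - 78) - 33) + 4*9⁴ = 335*(-3 - 33) + 4*6561 = 335*(-36) + 26244 = -12060 + 26244 = 14184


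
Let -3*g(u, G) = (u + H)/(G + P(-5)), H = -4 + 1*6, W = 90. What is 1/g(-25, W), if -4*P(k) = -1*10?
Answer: 555/46 ≈ 12.065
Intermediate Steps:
P(k) = 5/2 (P(k) = -(-1)*10/4 = -1/4*(-10) = 5/2)
H = 2 (H = -4 + 6 = 2)
g(u, G) = -(2 + u)/(3*(5/2 + G)) (g(u, G) = -(u + 2)/(3*(G + 5/2)) = -(2 + u)/(3*(5/2 + G)))
1/g(-25, W) = 1/(2*(-2 - 1*(-25))/(3*(5 + 2*90))) = 1/(2*(-2 + 25)/(3*(5 + 180))) = 1/((2/3)*23/185) = 1/((2/3)*(1/185)*23) = 1/(46/555) = 555/46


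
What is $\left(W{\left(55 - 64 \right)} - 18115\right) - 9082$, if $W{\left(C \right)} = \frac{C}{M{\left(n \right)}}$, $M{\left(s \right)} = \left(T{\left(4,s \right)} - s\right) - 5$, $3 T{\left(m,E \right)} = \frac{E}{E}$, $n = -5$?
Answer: $-27224$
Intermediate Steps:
$T{\left(m,E \right)} = \frac{1}{3}$ ($T{\left(m,E \right)} = \frac{E \frac{1}{E}}{3} = \frac{1}{3} \cdot 1 = \frac{1}{3}$)
$M{\left(s \right)} = - \frac{14}{3} - s$ ($M{\left(s \right)} = \left(\frac{1}{3} - s\right) - 5 = - \frac{14}{3} - s$)
$W{\left(C \right)} = 3 C$ ($W{\left(C \right)} = \frac{C}{- \frac{14}{3} - -5} = \frac{C}{- \frac{14}{3} + 5} = C \frac{1}{\frac{1}{3}} = C 3 = 3 C$)
$\left(W{\left(55 - 64 \right)} - 18115\right) - 9082 = \left(3 \left(55 - 64\right) - 18115\right) - 9082 = \left(3 \left(-9\right) - 18115\right) - 9082 = \left(-27 - 18115\right) - 9082 = -18142 - 9082 = -27224$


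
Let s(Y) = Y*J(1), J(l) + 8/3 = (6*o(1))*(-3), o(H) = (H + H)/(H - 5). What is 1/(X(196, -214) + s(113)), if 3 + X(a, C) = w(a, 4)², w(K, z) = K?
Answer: 3/117386 ≈ 2.5557e-5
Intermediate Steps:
o(H) = 2*H/(-5 + H) (o(H) = (2*H)/(-5 + H) = 2*H/(-5 + H))
X(a, C) = -3 + a²
J(l) = 19/3 (J(l) = -8/3 + (6*(2*1/(-5 + 1)))*(-3) = -8/3 + (6*(2*1/(-4)))*(-3) = -8/3 + (6*(2*1*(-¼)))*(-3) = -8/3 + (6*(-½))*(-3) = -8/3 - 3*(-3) = -8/3 + 9 = 19/3)
s(Y) = 19*Y/3 (s(Y) = Y*(19/3) = 19*Y/3)
1/(X(196, -214) + s(113)) = 1/((-3 + 196²) + (19/3)*113) = 1/((-3 + 38416) + 2147/3) = 1/(38413 + 2147/3) = 1/(117386/3) = 3/117386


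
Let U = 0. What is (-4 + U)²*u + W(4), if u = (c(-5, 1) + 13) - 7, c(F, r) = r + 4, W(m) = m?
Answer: 180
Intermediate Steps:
c(F, r) = 4 + r
u = 11 (u = ((4 + 1) + 13) - 7 = (5 + 13) - 7 = 18 - 7 = 11)
(-4 + U)²*u + W(4) = (-4 + 0)²*11 + 4 = (-4)²*11 + 4 = 16*11 + 4 = 176 + 4 = 180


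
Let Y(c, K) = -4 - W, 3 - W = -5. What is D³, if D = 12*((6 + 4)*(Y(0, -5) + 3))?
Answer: -1259712000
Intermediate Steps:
W = 8 (W = 3 - 1*(-5) = 3 + 5 = 8)
Y(c, K) = -12 (Y(c, K) = -4 - 1*8 = -4 - 8 = -12)
D = -1080 (D = 12*((6 + 4)*(-12 + 3)) = 12*(10*(-9)) = 12*(-90) = -1080)
D³ = (-1080)³ = -1259712000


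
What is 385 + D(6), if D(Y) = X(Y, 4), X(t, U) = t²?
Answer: 421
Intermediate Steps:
D(Y) = Y²
385 + D(6) = 385 + 6² = 385 + 36 = 421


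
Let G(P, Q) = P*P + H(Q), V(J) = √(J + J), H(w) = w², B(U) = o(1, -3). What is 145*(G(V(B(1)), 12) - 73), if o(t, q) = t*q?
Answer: 9425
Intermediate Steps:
o(t, q) = q*t
B(U) = -3 (B(U) = -3*1 = -3)
V(J) = √2*√J (V(J) = √(2*J) = √2*√J)
G(P, Q) = P² + Q² (G(P, Q) = P*P + Q² = P² + Q²)
145*(G(V(B(1)), 12) - 73) = 145*(((√2*√(-3))² + 12²) - 73) = 145*(((√2*(I*√3))² + 144) - 73) = 145*(((I*√6)² + 144) - 73) = 145*((-6 + 144) - 73) = 145*(138 - 73) = 145*65 = 9425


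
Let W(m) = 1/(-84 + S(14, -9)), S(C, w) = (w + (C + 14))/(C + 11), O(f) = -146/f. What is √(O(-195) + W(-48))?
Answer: √121312821045/405795 ≈ 0.85831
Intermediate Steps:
S(C, w) = (14 + C + w)/(11 + C) (S(C, w) = (w + (14 + C))/(11 + C) = (14 + C + w)/(11 + C))
W(m) = -25/2081 (W(m) = 1/(-84 + (14 + 14 - 9)/(11 + 14)) = 1/(-84 + 19/25) = 1/(-2081/25) = -25/2081)
√(O(-195) + W(-48)) = √(-146/(-195) - 25/2081) = √(-146*(-1/195) - 25/2081) = √(146/195 - 25/2081) = √(298951/405795) = √121312821045/405795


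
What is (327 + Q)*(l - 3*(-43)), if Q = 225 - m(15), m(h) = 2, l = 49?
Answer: 97900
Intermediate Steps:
Q = 223 (Q = 225 - 1*2 = 225 - 2 = 223)
(327 + Q)*(l - 3*(-43)) = (327 + 223)*(49 - 3*(-43)) = 550*(49 + 129) = 550*178 = 97900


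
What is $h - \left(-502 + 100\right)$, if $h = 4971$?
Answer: $5373$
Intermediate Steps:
$h - \left(-502 + 100\right) = 4971 - \left(-502 + 100\right) = 4971 - -402 = 4971 + 402 = 5373$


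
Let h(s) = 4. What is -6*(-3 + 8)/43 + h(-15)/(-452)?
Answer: -3433/4859 ≈ -0.70652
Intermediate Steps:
-6*(-3 + 8)/43 + h(-15)/(-452) = -6*(-3 + 8)/43 + 4/(-452) = -6*5*(1/43) + 4*(-1/452) = -30*1/43 - 1/113 = -30/43 - 1/113 = -3433/4859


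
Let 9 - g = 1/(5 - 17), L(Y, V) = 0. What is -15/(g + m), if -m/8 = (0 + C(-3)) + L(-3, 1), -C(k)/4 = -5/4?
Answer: 180/371 ≈ 0.48518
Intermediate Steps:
C(k) = 5 (C(k) = -(-20)/4 = -4*(-5/4) = 5)
g = 109/12 (g = 9 - 1/(5 - 17) = 9 - 1/(-12) = 9 - 1*(-1/12) = 9 + 1/12 = 109/12 ≈ 9.0833)
m = -40 (m = -8*((0 + 5) + 0) = -8*(5 + 0) = -8*5 = -40)
-15/(g + m) = -15/(109/12 - 40) = -15/(-371/12) = -12/371*(-15) = 180/371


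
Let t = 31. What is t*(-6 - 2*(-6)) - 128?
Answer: 58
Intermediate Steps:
t*(-6 - 2*(-6)) - 128 = 31*(-6 - 2*(-6)) - 128 = 31*(-6 + 12) - 128 = 31*6 - 128 = 186 - 128 = 58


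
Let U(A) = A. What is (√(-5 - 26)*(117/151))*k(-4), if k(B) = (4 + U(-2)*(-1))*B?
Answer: -2808*I*√31/151 ≈ -103.54*I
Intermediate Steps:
k(B) = 6*B (k(B) = (4 - 2*(-1))*B = (4 + 2)*B = 6*B)
(√(-5 - 26)*(117/151))*k(-4) = (√(-5 - 26)*(117/151))*(6*(-4)) = (√(-31)*(117*(1/151)))*(-24) = ((I*√31)*(117/151))*(-24) = (117*I*√31/151)*(-24) = -2808*I*√31/151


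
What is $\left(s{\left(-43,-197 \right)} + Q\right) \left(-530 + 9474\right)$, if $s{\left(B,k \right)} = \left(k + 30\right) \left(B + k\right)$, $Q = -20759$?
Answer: $172807024$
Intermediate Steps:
$s{\left(B,k \right)} = \left(30 + k\right) \left(B + k\right)$
$\left(s{\left(-43,-197 \right)} + Q\right) \left(-530 + 9474\right) = \left(\left(\left(-197\right)^{2} + 30 \left(-43\right) + 30 \left(-197\right) - -8471\right) - 20759\right) \left(-530 + 9474\right) = \left(\left(38809 - 1290 - 5910 + 8471\right) - 20759\right) 8944 = \left(40080 - 20759\right) 8944 = 19321 \cdot 8944 = 172807024$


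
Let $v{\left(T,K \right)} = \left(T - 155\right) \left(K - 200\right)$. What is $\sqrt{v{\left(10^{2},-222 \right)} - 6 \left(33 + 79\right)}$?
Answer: $\sqrt{22538} \approx 150.13$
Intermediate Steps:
$v{\left(T,K \right)} = \left(-200 + K\right) \left(-155 + T\right)$ ($v{\left(T,K \right)} = \left(-155 + T\right) \left(-200 + K\right) = \left(-200 + K\right) \left(-155 + T\right)$)
$\sqrt{v{\left(10^{2},-222 \right)} - 6 \left(33 + 79\right)} = \sqrt{\left(31000 - 200 \cdot 10^{2} - -34410 - 222 \cdot 10^{2}\right) - 6 \left(33 + 79\right)} = \sqrt{\left(31000 - 20000 + 34410 - 22200\right) - 672} = \sqrt{23210 - 672} = \sqrt{22538}$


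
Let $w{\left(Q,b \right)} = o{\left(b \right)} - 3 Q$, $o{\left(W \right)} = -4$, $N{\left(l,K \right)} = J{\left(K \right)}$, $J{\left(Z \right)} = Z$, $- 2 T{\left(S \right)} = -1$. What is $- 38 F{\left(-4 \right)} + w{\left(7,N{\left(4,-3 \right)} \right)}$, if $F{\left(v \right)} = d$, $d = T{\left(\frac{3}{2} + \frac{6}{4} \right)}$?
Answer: $-44$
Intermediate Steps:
$T{\left(S \right)} = \frac{1}{2}$ ($T{\left(S \right)} = \left(- \frac{1}{2}\right) \left(-1\right) = \frac{1}{2}$)
$d = \frac{1}{2} \approx 0.5$
$F{\left(v \right)} = \frac{1}{2}$
$N{\left(l,K \right)} = K$
$w{\left(Q,b \right)} = -4 - 3 Q$
$- 38 F{\left(-4 \right)} + w{\left(7,N{\left(4,-3 \right)} \right)} = \left(-38\right) \frac{1}{2} - 25 = -19 - 25 = -44$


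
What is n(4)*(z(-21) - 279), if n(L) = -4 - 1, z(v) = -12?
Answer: 1455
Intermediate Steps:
n(L) = -5
n(4)*(z(-21) - 279) = -5*(-12 - 279) = -5*(-291) = 1455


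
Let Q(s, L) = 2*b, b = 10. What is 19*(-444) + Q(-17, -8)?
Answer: -8416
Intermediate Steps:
Q(s, L) = 20 (Q(s, L) = 2*10 = 20)
19*(-444) + Q(-17, -8) = 19*(-444) + 20 = -8436 + 20 = -8416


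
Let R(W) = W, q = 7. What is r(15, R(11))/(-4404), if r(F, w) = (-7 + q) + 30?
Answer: -5/734 ≈ -0.0068120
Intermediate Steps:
r(F, w) = 30 (r(F, w) = (-7 + 7) + 30 = 0 + 30 = 30)
r(15, R(11))/(-4404) = 30/(-4404) = 30*(-1/4404) = -5/734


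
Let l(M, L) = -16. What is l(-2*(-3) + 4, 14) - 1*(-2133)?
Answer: 2117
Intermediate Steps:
l(-2*(-3) + 4, 14) - 1*(-2133) = -16 - 1*(-2133) = -16 + 2133 = 2117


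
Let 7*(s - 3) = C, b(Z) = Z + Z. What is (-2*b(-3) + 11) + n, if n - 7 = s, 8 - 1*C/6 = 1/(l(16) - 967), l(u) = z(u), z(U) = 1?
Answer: 44920/1127 ≈ 39.858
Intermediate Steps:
l(u) = 1
b(Z) = 2*Z
C = 7729/161 (C = 48 - 6/(1 - 967) = 48 - 6/(-966) = 48 - 6*(-1/966) = 48 + 1/161 = 7729/161 ≈ 48.006)
s = 11110/1127 (s = 3 + (1/7)*(7729/161) = 3 + 7729/1127 = 11110/1127 ≈ 9.8580)
n = 18999/1127 (n = 7 + 11110/1127 = 18999/1127 ≈ 16.858)
(-2*b(-3) + 11) + n = (-4*(-3) + 11) + 18999/1127 = (-2*(-6) + 11) + 18999/1127 = (12 + 11) + 18999/1127 = 23 + 18999/1127 = 44920/1127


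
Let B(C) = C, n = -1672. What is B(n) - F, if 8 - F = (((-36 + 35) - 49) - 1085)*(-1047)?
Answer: 1186665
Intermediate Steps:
F = -1188337 (F = 8 - (((-36 + 35) - 49) - 1085)*(-1047) = 8 - ((-1 - 49) - 1085)*(-1047) = 8 - (-50 - 1085)*(-1047) = 8 - (-1135)*(-1047) = 8 - 1*1188345 = 8 - 1188345 = -1188337)
B(n) - F = -1672 - 1*(-1188337) = -1672 + 1188337 = 1186665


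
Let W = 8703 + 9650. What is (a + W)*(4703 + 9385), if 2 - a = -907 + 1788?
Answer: 246173712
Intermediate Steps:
W = 18353
a = -879 (a = 2 - (-907 + 1788) = 2 - 1*881 = 2 - 881 = -879)
(a + W)*(4703 + 9385) = (-879 + 18353)*(4703 + 9385) = 17474*14088 = 246173712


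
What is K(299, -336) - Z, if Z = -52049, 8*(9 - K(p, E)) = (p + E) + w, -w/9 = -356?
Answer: 413297/8 ≈ 51662.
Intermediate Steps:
w = 3204 (w = -9*(-356) = 3204)
K(p, E) = -783/2 - E/8 - p/8 (K(p, E) = 9 - ((p + E) + 3204)/8 = 9 - ((E + p) + 3204)/8 = 9 - (3204 + E + p)/8 = 9 + (-801/2 - E/8 - p/8) = -783/2 - E/8 - p/8)
K(299, -336) - Z = (-783/2 - 1/8*(-336) - 1/8*299) - 1*(-52049) = (-783/2 + 42 - 299/8) + 52049 = -3095/8 + 52049 = 413297/8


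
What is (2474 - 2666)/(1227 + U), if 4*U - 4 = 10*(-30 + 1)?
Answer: -384/2311 ≈ -0.16616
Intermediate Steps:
U = -143/2 (U = 1 + (10*(-30 + 1))/4 = 1 + (10*(-29))/4 = 1 + (¼)*(-290) = 1 - 145/2 = -143/2 ≈ -71.500)
(2474 - 2666)/(1227 + U) = (2474 - 2666)/(1227 - 143/2) = -192/2311/2 = -192*2/2311 = -384/2311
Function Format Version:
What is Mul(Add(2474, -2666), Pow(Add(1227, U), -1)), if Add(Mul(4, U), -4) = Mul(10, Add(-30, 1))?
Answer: Rational(-384, 2311) ≈ -0.16616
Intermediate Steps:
U = Rational(-143, 2) (U = Add(1, Mul(Rational(1, 4), Mul(10, Add(-30, 1)))) = Add(1, Mul(Rational(1, 4), Mul(10, -29))) = Add(1, Mul(Rational(1, 4), -290)) = Add(1, Rational(-145, 2)) = Rational(-143, 2) ≈ -71.500)
Mul(Add(2474, -2666), Pow(Add(1227, U), -1)) = Mul(Add(2474, -2666), Pow(Add(1227, Rational(-143, 2)), -1)) = Mul(-192, Pow(Rational(2311, 2), -1)) = Mul(-192, Rational(2, 2311)) = Rational(-384, 2311)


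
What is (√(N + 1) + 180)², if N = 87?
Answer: 32488 + 720*√22 ≈ 35865.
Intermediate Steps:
(√(N + 1) + 180)² = (√(87 + 1) + 180)² = (√88 + 180)² = (2*√22 + 180)² = (180 + 2*√22)²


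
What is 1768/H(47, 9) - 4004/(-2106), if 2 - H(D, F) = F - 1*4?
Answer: -47582/81 ≈ -587.43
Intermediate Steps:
H(D, F) = 6 - F (H(D, F) = 2 - (F - 1*4) = 2 - (F - 4) = 2 - (-4 + F) = 2 + (4 - F) = 6 - F)
1768/H(47, 9) - 4004/(-2106) = 1768/(6 - 1*9) - 4004/(-2106) = 1768/(6 - 9) - 4004*(-1/2106) = 1768/(-3) + 154/81 = 1768*(-⅓) + 154/81 = -1768/3 + 154/81 = -47582/81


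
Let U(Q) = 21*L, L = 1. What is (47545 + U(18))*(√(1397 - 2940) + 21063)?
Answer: 1001882658 + 47566*I*√1543 ≈ 1.0019e+9 + 1.8684e+6*I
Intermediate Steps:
U(Q) = 21 (U(Q) = 21*1 = 21)
(47545 + U(18))*(√(1397 - 2940) + 21063) = (47545 + 21)*(√(1397 - 2940) + 21063) = 47566*(√(-1543) + 21063) = 47566*(I*√1543 + 21063) = 47566*(21063 + I*√1543) = 1001882658 + 47566*I*√1543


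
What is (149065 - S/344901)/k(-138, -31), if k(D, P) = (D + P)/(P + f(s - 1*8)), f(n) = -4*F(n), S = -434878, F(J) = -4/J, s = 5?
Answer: 5604028166287/174864807 ≈ 32048.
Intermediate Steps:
f(n) = 16/n (f(n) = -(-16)/n = 16/n)
k(D, P) = (D + P)/(-16/3 + P) (k(D, P) = (D + P)/(P + 16/(5 - 1*8)) = (D + P)/(P + 16/(5 - 8)) = (D + P)/(P + 16/(-3)) = (D + P)/(P + 16*(-⅓)) = (D + P)/(P - 16/3) = (D + P)/(-16/3 + P))
(149065 - S/344901)/k(-138, -31) = (149065 - (-434878)/344901)/((3*(-138 - 31)/(-16 + 3*(-31)))) = (149065 - (-434878)/344901)/((3*(-169)/(-16 - 93))) = (149065 - 1*(-434878/344901))/((3*(-169)/(-109))) = (149065 + 434878/344901)/((3*(-1/109)*(-169))) = 51413102443/(344901*(507/109)) = (51413102443/344901)*(109/507) = 5604028166287/174864807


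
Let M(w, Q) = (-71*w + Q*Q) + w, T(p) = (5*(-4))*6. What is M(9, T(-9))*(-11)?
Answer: -151470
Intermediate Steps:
T(p) = -120 (T(p) = -20*6 = -120)
M(w, Q) = Q² - 70*w (M(w, Q) = (-71*w + Q²) + w = (Q² - 71*w) + w = Q² - 70*w)
M(9, T(-9))*(-11) = ((-120)² - 70*9)*(-11) = (14400 - 630)*(-11) = 13770*(-11) = -151470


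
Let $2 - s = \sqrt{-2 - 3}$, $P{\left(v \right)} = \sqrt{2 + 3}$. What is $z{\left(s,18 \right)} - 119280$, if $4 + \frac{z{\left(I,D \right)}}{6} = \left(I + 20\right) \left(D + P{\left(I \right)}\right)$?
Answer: $-116928 - 30 i + \sqrt{5} \left(132 - 108 i\right) \approx -1.1663 \cdot 10^{5} - 271.5 i$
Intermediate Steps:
$P{\left(v \right)} = \sqrt{5}$
$s = 2 - i \sqrt{5}$ ($s = 2 - \sqrt{-2 - 3} = 2 - \sqrt{-5} = 2 - i \sqrt{5} \approx 2.0 - 2.2361 i$)
$z{\left(I,D \right)} = -24 + 6 \left(20 + I\right) \left(D + \sqrt{5}\right)$ ($z{\left(I,D \right)} = -24 + 6 \left(I + 20\right) \left(D + \sqrt{5}\right) = -24 + 6 \left(20 + I\right) \left(D + \sqrt{5}\right)$)
$z{\left(s,18 \right)} - 119280 = \left(-24 + 120 \cdot 18 + 120 \sqrt{5} + 6 \cdot 18 \left(2 - i \sqrt{5}\right) + 6 \left(2 - i \sqrt{5}\right) \sqrt{5}\right) - 119280 = \left(-24 + 2160 + 120 \sqrt{5} + \left(216 - 108 i \sqrt{5}\right) + 6 \sqrt{5} \left(2 - i \sqrt{5}\right)\right) - 119280 = \left(2352 + 120 \sqrt{5} - 108 i \sqrt{5} + 6 \sqrt{5} \left(2 - i \sqrt{5}\right)\right) - 119280 = -116928 + 120 \sqrt{5} - 108 i \sqrt{5} + 6 \sqrt{5} \left(2 - i \sqrt{5}\right)$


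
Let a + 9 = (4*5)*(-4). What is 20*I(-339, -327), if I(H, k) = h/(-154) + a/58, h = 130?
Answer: -106230/2233 ≈ -47.573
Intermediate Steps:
a = -89 (a = -9 + (4*5)*(-4) = -9 + 20*(-4) = -9 - 80 = -89)
I(H, k) = -10623/4466 (I(H, k) = 130/(-154) - 89/58 = 130*(-1/154) - 89*1/58 = -65/77 - 89/58 = -10623/4466)
20*I(-339, -327) = 20*(-10623/4466) = -106230/2233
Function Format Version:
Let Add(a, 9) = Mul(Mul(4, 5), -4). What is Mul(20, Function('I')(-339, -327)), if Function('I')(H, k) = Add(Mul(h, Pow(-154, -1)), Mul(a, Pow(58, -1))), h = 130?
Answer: Rational(-106230, 2233) ≈ -47.573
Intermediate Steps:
a = -89 (a = Add(-9, Mul(Mul(4, 5), -4)) = Add(-9, Mul(20, -4)) = Add(-9, -80) = -89)
Function('I')(H, k) = Rational(-10623, 4466) (Function('I')(H, k) = Add(Mul(130, Pow(-154, -1)), Mul(-89, Pow(58, -1))) = Add(Mul(130, Rational(-1, 154)), Mul(-89, Rational(1, 58))) = Add(Rational(-65, 77), Rational(-89, 58)) = Rational(-10623, 4466))
Mul(20, Function('I')(-339, -327)) = Mul(20, Rational(-10623, 4466)) = Rational(-106230, 2233)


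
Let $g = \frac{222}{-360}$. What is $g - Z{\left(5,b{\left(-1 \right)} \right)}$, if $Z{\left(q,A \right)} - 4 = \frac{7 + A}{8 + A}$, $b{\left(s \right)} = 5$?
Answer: $- \frac{4321}{780} \approx -5.5397$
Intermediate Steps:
$g = - \frac{37}{60}$ ($g = 222 \left(- \frac{1}{360}\right) = - \frac{37}{60} \approx -0.61667$)
$Z{\left(q,A \right)} = 4 + \frac{7 + A}{8 + A}$
$g - Z{\left(5,b{\left(-1 \right)} \right)} = - \frac{37}{60} - \frac{39 + 5 \cdot 5}{8 + 5} = - \frac{37}{60} - \frac{39 + 25}{13} = - \frac{37}{60} - \frac{1}{13} \cdot 64 = - \frac{37}{60} - \frac{64}{13} = - \frac{4321}{780}$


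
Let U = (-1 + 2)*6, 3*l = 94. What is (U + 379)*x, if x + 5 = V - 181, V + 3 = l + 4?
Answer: -177485/3 ≈ -59162.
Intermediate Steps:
l = 94/3 (l = (1/3)*94 = 94/3 ≈ 31.333)
V = 97/3 (V = -3 + (94/3 + 4) = -3 + 106/3 = 97/3 ≈ 32.333)
U = 6 (U = 1*6 = 6)
x = -461/3 (x = -5 + (97/3 - 181) = -5 - 446/3 = -461/3 ≈ -153.67)
(U + 379)*x = (6 + 379)*(-461/3) = 385*(-461/3) = -177485/3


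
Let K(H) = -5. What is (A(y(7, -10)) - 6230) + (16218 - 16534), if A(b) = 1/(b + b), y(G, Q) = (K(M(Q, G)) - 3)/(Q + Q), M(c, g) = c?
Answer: -26179/4 ≈ -6544.8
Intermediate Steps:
y(G, Q) = -4/Q (y(G, Q) = (-5 - 3)/(Q + Q) = -8*1/(2*Q) = -4/Q)
A(b) = 1/(2*b)
(A(y(7, -10)) - 6230) + (16218 - 16534) = (1/(2*((-4/(-10)))) - 6230) + (16218 - 16534) = (1/(2*((-4*(-⅒)))) - 6230) - 316 = (1/(2*(⅖)) - 6230) - 316 = ((½)*(5/2) - 6230) - 316 = (5/4 - 6230) - 316 = -24915/4 - 316 = -26179/4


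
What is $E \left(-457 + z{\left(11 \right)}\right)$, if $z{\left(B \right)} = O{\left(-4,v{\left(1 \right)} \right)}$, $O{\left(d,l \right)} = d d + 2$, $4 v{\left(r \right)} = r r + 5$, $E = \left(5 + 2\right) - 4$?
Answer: $-1317$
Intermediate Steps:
$E = 3$ ($E = 7 - 4 = 3$)
$v{\left(r \right)} = \frac{5}{4} + \frac{r^{2}}{4}$ ($v{\left(r \right)} = \frac{r r + 5}{4} = \frac{r^{2} + 5}{4} = \frac{5 + r^{2}}{4} = \frac{5}{4} + \frac{r^{2}}{4}$)
$O{\left(d,l \right)} = 2 + d^{2}$ ($O{\left(d,l \right)} = d^{2} + 2 = 2 + d^{2}$)
$z{\left(B \right)} = 18$ ($z{\left(B \right)} = 2 + \left(-4\right)^{2} = 2 + 16 = 18$)
$E \left(-457 + z{\left(11 \right)}\right) = 3 \left(-457 + 18\right) = 3 \left(-439\right) = -1317$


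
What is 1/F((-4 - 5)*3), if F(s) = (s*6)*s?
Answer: 1/4374 ≈ 0.00022862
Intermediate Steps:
F(s) = 6*s² (F(s) = (6*s)*s = 6*s²)
1/F((-4 - 5)*3) = 1/(6*((-4 - 5)*3)²) = 1/(6*(-9*3)²) = 1/(6*(-27)²) = 1/(6*729) = 1/4374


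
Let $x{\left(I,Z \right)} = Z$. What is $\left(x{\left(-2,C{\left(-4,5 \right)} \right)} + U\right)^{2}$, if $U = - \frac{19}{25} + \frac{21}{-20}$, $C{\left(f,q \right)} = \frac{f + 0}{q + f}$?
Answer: $\frac{337561}{10000} \approx 33.756$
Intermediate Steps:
$C{\left(f,q \right)} = \frac{f}{f + q}$
$U = - \frac{181}{100}$ ($U = \left(-19\right) \frac{1}{25} + 21 \left(- \frac{1}{20}\right) = - \frac{19}{25} - \frac{21}{20} = - \frac{181}{100} \approx -1.81$)
$\left(x{\left(-2,C{\left(-4,5 \right)} \right)} + U\right)^{2} = \left(- \frac{4}{-4 + 5} - \frac{181}{100}\right)^{2} = \left(- \frac{4}{1} - \frac{181}{100}\right)^{2} = \left(\left(-4\right) 1 - \frac{181}{100}\right)^{2} = \left(-4 - \frac{181}{100}\right)^{2} = \left(- \frac{581}{100}\right)^{2} = \frac{337561}{10000}$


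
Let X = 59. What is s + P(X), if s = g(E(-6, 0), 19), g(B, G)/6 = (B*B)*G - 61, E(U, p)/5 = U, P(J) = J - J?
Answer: 102234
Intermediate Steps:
P(J) = 0
E(U, p) = 5*U
g(B, G) = -366 + 6*G*B² (g(B, G) = 6*((B*B)*G - 61) = 6*(B²*G - 61) = 6*(G*B² - 61) = 6*(-61 + G*B²) = -366 + 6*G*B²)
s = 102234 (s = -366 + 6*19*(5*(-6))² = -366 + 6*19*(-30)² = -366 + 6*19*900 = -366 + 102600 = 102234)
s + P(X) = 102234 + 0 = 102234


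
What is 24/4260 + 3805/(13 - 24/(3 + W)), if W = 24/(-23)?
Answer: 20261647/3905 ≈ 5188.6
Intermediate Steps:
W = -24/23 (W = 24*(-1/23) = -24/23 ≈ -1.0435)
24/4260 + 3805/(13 - 24/(3 + W)) = 24/4260 + 3805/(13 - 24/(3 - 24/23)) = 24*(1/4260) + 3805/(13 - 24/45/23) = 2/355 + 3805/(13 - 24*23/45) = 2/355 + 3805/(13 - 184/15) = 2/355 + 3805/(11/15) = 2/355 + 3805*(15/11) = 2/355 + 57075/11 = 20261647/3905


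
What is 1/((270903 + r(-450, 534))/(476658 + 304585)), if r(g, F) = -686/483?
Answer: 53905767/18692209 ≈ 2.8839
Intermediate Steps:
r(g, F) = -98/69 (r(g, F) = -686*1/483 = -98/69)
1/((270903 + r(-450, 534))/(476658 + 304585)) = 1/((270903 - 98/69)/(476658 + 304585)) = 1/((18692209/69)/781243) = 1/((18692209/69)*(1/781243)) = 1/(18692209/53905767) = 53905767/18692209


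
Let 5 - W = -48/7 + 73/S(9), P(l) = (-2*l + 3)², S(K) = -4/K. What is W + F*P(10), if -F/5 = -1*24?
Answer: 975971/28 ≈ 34856.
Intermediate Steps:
P(l) = (3 - 2*l)²
W = 4931/28 (W = 5 - (-48/7 + 73/((-4/9))) = 5 - (-48*⅐ + 73/((-4*⅑))) = 5 - (-48/7 + 73/(-4/9)) = 5 - (-48/7 + 73*(-9/4)) = 5 - (-48/7 - 657/4) = 5 - 1*(-4791/28) = 5 + 4791/28 = 4931/28 ≈ 176.11)
F = 120 (F = -(-5)*24 = -5*(-24) = 120)
W + F*P(10) = 4931/28 + 120*(-3 + 2*10)² = 4931/28 + 120*(-3 + 20)² = 4931/28 + 120*17² = 4931/28 + 120*289 = 4931/28 + 34680 = 975971/28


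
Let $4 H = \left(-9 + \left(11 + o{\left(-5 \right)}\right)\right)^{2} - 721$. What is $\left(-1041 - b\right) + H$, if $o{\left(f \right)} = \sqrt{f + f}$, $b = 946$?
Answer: $- \frac{8675}{4} + i \sqrt{10} \approx -2168.8 + 3.1623 i$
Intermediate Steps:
$o{\left(f \right)} = \sqrt{2} \sqrt{f}$ ($o{\left(f \right)} = \sqrt{2 f} = \sqrt{2} \sqrt{f}$)
$H = - \frac{721}{4} + \frac{\left(2 + i \sqrt{10}\right)^{2}}{4}$ ($H = \frac{\left(-9 + \left(11 + \sqrt{2} \sqrt{-5}\right)\right)^{2} - 721}{4} = \frac{\left(-9 + \left(11 + \sqrt{2} i \sqrt{5}\right)\right)^{2} - 721}{4} = \frac{\left(-9 + \left(11 + i \sqrt{10}\right)\right)^{2} - 721}{4} = \frac{\left(2 + i \sqrt{10}\right)^{2} - 721}{4} = \frac{-721 + \left(2 + i \sqrt{10}\right)^{2}}{4} = - \frac{721}{4} + \frac{\left(2 + i \sqrt{10}\right)^{2}}{4} \approx -181.75 + 3.1623 i$)
$\left(-1041 - b\right) + H = \left(-1041 - 946\right) - \left(\frac{727}{4} - i \sqrt{10}\right) = -1987 - \left(\frac{727}{4} - i \sqrt{10}\right) = - \frac{8675}{4} + i \sqrt{10}$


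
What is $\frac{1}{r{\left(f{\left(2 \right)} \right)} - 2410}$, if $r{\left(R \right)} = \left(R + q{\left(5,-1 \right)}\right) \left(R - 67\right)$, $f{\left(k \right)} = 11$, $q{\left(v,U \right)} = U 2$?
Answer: $- \frac{1}{2914} \approx -0.00034317$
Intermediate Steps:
$q{\left(v,U \right)} = 2 U$
$r{\left(R \right)} = \left(-67 + R\right) \left(-2 + R\right)$ ($r{\left(R \right)} = \left(R + 2 \left(-1\right)\right) \left(R - 67\right) = \left(R - 2\right) \left(-67 + R\right) = \left(-2 + R\right) \left(-67 + R\right) = \left(-67 + R\right) \left(-2 + R\right)$)
$\frac{1}{r{\left(f{\left(2 \right)} \right)} - 2410} = \frac{1}{\left(134 + 11^{2} - 759\right) - 2410} = \frac{1}{\left(134 + 121 - 759\right) - 2410} = \frac{1}{-504 - 2410} = \frac{1}{-2914} = - \frac{1}{2914}$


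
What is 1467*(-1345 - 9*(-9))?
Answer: -1854288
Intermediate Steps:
1467*(-1345 - 9*(-9)) = 1467*(-1345 + 81) = 1467*(-1264) = -1854288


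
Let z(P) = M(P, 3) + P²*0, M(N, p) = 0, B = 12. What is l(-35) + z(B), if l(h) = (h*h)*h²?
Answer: 1500625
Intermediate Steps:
l(h) = h⁴ (l(h) = h²*h² = h⁴)
z(P) = 0 (z(P) = 0 + P²*0 = 0 + 0 = 0)
l(-35) + z(B) = (-35)⁴ + 0 = 1500625 + 0 = 1500625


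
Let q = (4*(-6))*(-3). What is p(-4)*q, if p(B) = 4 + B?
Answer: 0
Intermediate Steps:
q = 72 (q = -24*(-3) = 72)
p(-4)*q = (4 - 4)*72 = 0*72 = 0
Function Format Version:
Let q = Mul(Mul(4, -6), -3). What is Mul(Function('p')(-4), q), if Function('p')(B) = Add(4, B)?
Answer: 0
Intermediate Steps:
q = 72 (q = Mul(-24, -3) = 72)
Mul(Function('p')(-4), q) = Mul(Add(4, -4), 72) = Mul(0, 72) = 0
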